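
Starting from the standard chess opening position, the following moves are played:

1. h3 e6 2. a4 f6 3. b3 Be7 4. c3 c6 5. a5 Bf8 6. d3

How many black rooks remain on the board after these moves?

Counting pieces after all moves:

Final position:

  a b c d e f g h
  ─────────────────
8│♜ ♞ ♝ ♛ ♚ ♝ ♞ ♜│8
7│♟ ♟ · ♟ · · ♟ ♟│7
6│· · ♟ · ♟ ♟ · ·│6
5│♙ · · · · · · ·│5
4│· · · · · · · ·│4
3│· ♙ ♙ ♙ · · · ♙│3
2│· · · · ♙ ♙ ♙ ·│2
1│♖ ♘ ♗ ♕ ♔ ♗ ♘ ♖│1
  ─────────────────
  a b c d e f g h


2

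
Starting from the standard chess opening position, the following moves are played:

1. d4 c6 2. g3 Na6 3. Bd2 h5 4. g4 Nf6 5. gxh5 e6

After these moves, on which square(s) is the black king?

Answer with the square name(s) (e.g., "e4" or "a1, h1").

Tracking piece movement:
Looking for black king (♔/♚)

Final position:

  a b c d e f g h
  ─────────────────
8│♜ · ♝ ♛ ♚ ♝ · ♜│8
7│♟ ♟ · ♟ · ♟ ♟ ·│7
6│♞ · ♟ · ♟ ♞ · ·│6
5│· · · · · · · ♙│5
4│· · · ♙ · · · ·│4
3│· · · · · · · ·│3
2│♙ ♙ ♙ ♗ ♙ ♙ · ♙│2
1│♖ ♘ · ♕ ♔ ♗ ♘ ♖│1
  ─────────────────
  a b c d e f g h


e8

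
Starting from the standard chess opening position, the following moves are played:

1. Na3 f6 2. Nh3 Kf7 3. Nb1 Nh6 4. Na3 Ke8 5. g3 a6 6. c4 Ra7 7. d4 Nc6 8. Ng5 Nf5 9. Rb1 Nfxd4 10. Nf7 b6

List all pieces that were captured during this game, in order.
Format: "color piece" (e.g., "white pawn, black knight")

Tracking captures:
  Nfxd4: captured white pawn

white pawn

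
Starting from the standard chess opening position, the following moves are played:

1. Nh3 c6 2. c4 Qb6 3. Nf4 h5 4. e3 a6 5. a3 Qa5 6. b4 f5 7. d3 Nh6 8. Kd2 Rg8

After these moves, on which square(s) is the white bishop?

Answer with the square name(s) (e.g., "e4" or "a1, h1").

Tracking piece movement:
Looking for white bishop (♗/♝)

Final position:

  a b c d e f g h
  ─────────────────
8│♜ ♞ ♝ · ♚ ♝ ♜ ·│8
7│· ♟ · ♟ ♟ · ♟ ·│7
6│♟ · ♟ · · · · ♞│6
5│♛ · · · · ♟ · ♟│5
4│· ♙ ♙ · · ♘ · ·│4
3│♙ · · ♙ ♙ · · ·│3
2│· · · ♔ · ♙ ♙ ♙│2
1│♖ ♘ ♗ ♕ · ♗ · ♖│1
  ─────────────────
  a b c d e f g h


c1, f1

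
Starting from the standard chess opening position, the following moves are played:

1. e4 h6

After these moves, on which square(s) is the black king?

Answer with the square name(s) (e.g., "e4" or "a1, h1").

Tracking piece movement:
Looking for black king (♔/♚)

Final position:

  a b c d e f g h
  ─────────────────
8│♜ ♞ ♝ ♛ ♚ ♝ ♞ ♜│8
7│♟ ♟ ♟ ♟ ♟ ♟ ♟ ·│7
6│· · · · · · · ♟│6
5│· · · · · · · ·│5
4│· · · · ♙ · · ·│4
3│· · · · · · · ·│3
2│♙ ♙ ♙ ♙ · ♙ ♙ ♙│2
1│♖ ♘ ♗ ♕ ♔ ♗ ♘ ♖│1
  ─────────────────
  a b c d e f g h


e8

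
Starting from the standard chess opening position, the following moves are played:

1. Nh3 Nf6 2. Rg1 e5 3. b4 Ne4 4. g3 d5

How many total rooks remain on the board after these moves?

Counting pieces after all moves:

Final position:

  a b c d e f g h
  ─────────────────
8│♜ ♞ ♝ ♛ ♚ ♝ · ♜│8
7│♟ ♟ ♟ · · ♟ ♟ ♟│7
6│· · · · · · · ·│6
5│· · · ♟ ♟ · · ·│5
4│· ♙ · · ♞ · · ·│4
3│· · · · · · ♙ ♘│3
2│♙ · ♙ ♙ ♙ ♙ · ♙│2
1│♖ ♘ ♗ ♕ ♔ ♗ ♖ ·│1
  ─────────────────
  a b c d e f g h


4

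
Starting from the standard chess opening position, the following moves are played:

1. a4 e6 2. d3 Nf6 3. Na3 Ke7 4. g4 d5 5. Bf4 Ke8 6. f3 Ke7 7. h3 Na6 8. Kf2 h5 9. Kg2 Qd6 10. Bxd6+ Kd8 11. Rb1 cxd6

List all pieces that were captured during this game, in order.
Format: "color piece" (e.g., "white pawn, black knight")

Tracking captures:
  Bxd6+: captured black queen
  cxd6: captured white bishop

black queen, white bishop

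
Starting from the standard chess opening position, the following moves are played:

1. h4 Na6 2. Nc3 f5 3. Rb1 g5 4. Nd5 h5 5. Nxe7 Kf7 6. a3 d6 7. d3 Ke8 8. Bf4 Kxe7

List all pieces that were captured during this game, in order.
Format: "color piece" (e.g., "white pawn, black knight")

Tracking captures:
  Nxe7: captured black pawn
  Kxe7: captured white knight

black pawn, white knight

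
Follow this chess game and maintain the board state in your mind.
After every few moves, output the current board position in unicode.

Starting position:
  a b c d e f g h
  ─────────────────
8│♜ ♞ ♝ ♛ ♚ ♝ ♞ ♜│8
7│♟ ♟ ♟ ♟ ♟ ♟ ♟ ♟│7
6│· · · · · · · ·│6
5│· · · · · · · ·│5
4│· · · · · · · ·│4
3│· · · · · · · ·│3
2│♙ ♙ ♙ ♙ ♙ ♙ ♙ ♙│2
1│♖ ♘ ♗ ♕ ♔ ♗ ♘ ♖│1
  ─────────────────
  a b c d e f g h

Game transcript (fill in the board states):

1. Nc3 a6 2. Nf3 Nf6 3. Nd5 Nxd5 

  a b c d e f g h
  ─────────────────
8│♜ ♞ ♝ ♛ ♚ ♝ · ♜│8
7│· ♟ ♟ ♟ ♟ ♟ ♟ ♟│7
6│♟ · · · · · · ·│6
5│· · · ♞ · · · ·│5
4│· · · · · · · ·│4
3│· · · · · ♘ · ·│3
2│♙ ♙ ♙ ♙ ♙ ♙ ♙ ♙│2
1│♖ · ♗ ♕ ♔ ♗ · ♖│1
  ─────────────────
  a b c d e f g h

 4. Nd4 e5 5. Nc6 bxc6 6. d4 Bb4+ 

  a b c d e f g h
  ─────────────────
8│♜ ♞ ♝ ♛ ♚ · · ♜│8
7│· · ♟ ♟ · ♟ ♟ ♟│7
6│♟ · ♟ · · · · ·│6
5│· · · ♞ ♟ · · ·│5
4│· ♝ · ♙ · · · ·│4
3│· · · · · · · ·│3
2│♙ ♙ ♙ · ♙ ♙ ♙ ♙│2
1│♖ · ♗ ♕ ♔ ♗ · ♖│1
  ─────────────────
  a b c d e f g h

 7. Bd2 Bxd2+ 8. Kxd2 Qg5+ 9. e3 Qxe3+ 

  a b c d e f g h
  ─────────────────
8│♜ ♞ ♝ · ♚ · · ♜│8
7│· · ♟ ♟ · ♟ ♟ ♟│7
6│♟ · ♟ · · · · ·│6
5│· · · ♞ ♟ · · ·│5
4│· · · ♙ · · · ·│4
3│· · · · ♛ · · ·│3
2│♙ ♙ ♙ ♔ · ♙ ♙ ♙│2
1│♖ · · ♕ · ♗ · ♖│1
  ─────────────────
  a b c d e f g h

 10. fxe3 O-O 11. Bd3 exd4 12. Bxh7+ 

  a b c d e f g h
  ─────────────────
8│♜ ♞ ♝ · · ♜ ♚ ·│8
7│· · ♟ ♟ · ♟ ♟ ♗│7
6│♟ · ♟ · · · · ·│6
5│· · · ♞ · · · ·│5
4│· · · ♟ · · · ·│4
3│· · · · ♙ · · ·│3
2│♙ ♙ ♙ ♔ · · ♙ ♙│2
1│♖ · · ♕ · · · ♖│1
  ─────────────────
  a b c d e f g h


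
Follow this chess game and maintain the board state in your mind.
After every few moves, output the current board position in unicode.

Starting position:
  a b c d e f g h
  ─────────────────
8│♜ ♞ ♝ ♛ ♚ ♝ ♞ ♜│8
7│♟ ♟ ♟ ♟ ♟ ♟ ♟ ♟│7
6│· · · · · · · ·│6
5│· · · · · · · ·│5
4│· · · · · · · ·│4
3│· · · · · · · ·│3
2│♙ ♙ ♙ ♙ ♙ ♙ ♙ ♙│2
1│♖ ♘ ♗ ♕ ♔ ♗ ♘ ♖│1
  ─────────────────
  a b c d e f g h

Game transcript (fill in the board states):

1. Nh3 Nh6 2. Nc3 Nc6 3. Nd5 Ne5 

  a b c d e f g h
  ─────────────────
8│♜ · ♝ ♛ ♚ ♝ · ♜│8
7│♟ ♟ ♟ ♟ ♟ ♟ ♟ ♟│7
6│· · · · · · · ♞│6
5│· · · ♘ ♞ · · ·│5
4│· · · · · · · ·│4
3│· · · · · · · ♘│3
2│♙ ♙ ♙ ♙ ♙ ♙ ♙ ♙│2
1│♖ · ♗ ♕ ♔ ♗ · ♖│1
  ─────────────────
  a b c d e f g h

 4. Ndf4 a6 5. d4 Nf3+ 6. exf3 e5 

  a b c d e f g h
  ─────────────────
8│♜ · ♝ ♛ ♚ ♝ · ♜│8
7│· ♟ ♟ ♟ · ♟ ♟ ♟│7
6│♟ · · · · · · ♞│6
5│· · · · ♟ · · ·│5
4│· · · ♙ · ♘ · ·│4
3│· · · · · ♙ · ♘│3
2│♙ ♙ ♙ · · ♙ ♙ ♙│2
1│♖ · ♗ ♕ ♔ ♗ · ♖│1
  ─────────────────
  a b c d e f g h

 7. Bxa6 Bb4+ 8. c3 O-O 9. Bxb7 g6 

  a b c d e f g h
  ─────────────────
8│♜ · ♝ ♛ · ♜ ♚ ·│8
7│· ♗ ♟ ♟ · ♟ · ♟│7
6│· · · · · · ♟ ♞│6
5│· · · · ♟ · · ·│5
4│· ♝ · ♙ · ♘ · ·│4
3│· · ♙ · · ♙ · ♘│3
2│♙ ♙ · · · ♙ ♙ ♙│2
1│♖ · ♗ ♕ ♔ · · ♖│1
  ─────────────────
  a b c d e f g h

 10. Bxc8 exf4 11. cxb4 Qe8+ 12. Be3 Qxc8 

  a b c d e f g h
  ─────────────────
8│♜ · ♛ · · ♜ ♚ ·│8
7│· · ♟ ♟ · ♟ · ♟│7
6│· · · · · · ♟ ♞│6
5│· · · · · · · ·│5
4│· ♙ · ♙ · ♟ · ·│4
3│· · · · ♗ ♙ · ♘│3
2│♙ ♙ · · · ♙ ♙ ♙│2
1│♖ · · ♕ ♔ · · ♖│1
  ─────────────────
  a b c d e f g h



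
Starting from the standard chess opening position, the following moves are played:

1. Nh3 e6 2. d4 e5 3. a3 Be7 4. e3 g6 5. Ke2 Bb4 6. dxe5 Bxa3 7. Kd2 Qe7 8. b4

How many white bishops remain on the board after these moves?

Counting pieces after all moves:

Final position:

  a b c d e f g h
  ─────────────────
8│♜ ♞ ♝ · ♚ · ♞ ♜│8
7│♟ ♟ ♟ ♟ ♛ ♟ · ♟│7
6│· · · · · · ♟ ·│6
5│· · · · ♙ · · ·│5
4│· ♙ · · · · · ·│4
3│♝ · · · ♙ · · ♘│3
2│· · ♙ ♔ · ♙ ♙ ♙│2
1│♖ ♘ ♗ ♕ · ♗ · ♖│1
  ─────────────────
  a b c d e f g h


2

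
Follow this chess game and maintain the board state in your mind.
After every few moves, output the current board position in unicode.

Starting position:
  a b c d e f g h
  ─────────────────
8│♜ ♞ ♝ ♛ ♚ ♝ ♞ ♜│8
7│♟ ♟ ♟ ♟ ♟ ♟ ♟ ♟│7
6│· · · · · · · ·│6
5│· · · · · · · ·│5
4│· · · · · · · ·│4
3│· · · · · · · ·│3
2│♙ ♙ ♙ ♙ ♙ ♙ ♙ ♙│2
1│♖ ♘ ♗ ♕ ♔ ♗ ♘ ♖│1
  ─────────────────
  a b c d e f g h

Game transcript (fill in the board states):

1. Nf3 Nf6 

  a b c d e f g h
  ─────────────────
8│♜ ♞ ♝ ♛ ♚ ♝ · ♜│8
7│♟ ♟ ♟ ♟ ♟ ♟ ♟ ♟│7
6│· · · · · ♞ · ·│6
5│· · · · · · · ·│5
4│· · · · · · · ·│4
3│· · · · · ♘ · ·│3
2│♙ ♙ ♙ ♙ ♙ ♙ ♙ ♙│2
1│♖ ♘ ♗ ♕ ♔ ♗ · ♖│1
  ─────────────────
  a b c d e f g h

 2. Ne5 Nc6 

  a b c d e f g h
  ─────────────────
8│♜ · ♝ ♛ ♚ ♝ · ♜│8
7│♟ ♟ ♟ ♟ ♟ ♟ ♟ ♟│7
6│· · ♞ · · ♞ · ·│6
5│· · · · ♘ · · ·│5
4│· · · · · · · ·│4
3│· · · · · · · ·│3
2│♙ ♙ ♙ ♙ ♙ ♙ ♙ ♙│2
1│♖ ♘ ♗ ♕ ♔ ♗ · ♖│1
  ─────────────────
  a b c d e f g h

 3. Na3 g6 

  a b c d e f g h
  ─────────────────
8│♜ · ♝ ♛ ♚ ♝ · ♜│8
7│♟ ♟ ♟ ♟ ♟ ♟ · ♟│7
6│· · ♞ · · ♞ ♟ ·│6
5│· · · · ♘ · · ·│5
4│· · · · · · · ·│4
3│♘ · · · · · · ·│3
2│♙ ♙ ♙ ♙ ♙ ♙ ♙ ♙│2
1│♖ · ♗ ♕ ♔ ♗ · ♖│1
  ─────────────────
  a b c d e f g h

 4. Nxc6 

  a b c d e f g h
  ─────────────────
8│♜ · ♝ ♛ ♚ ♝ · ♜│8
7│♟ ♟ ♟ ♟ ♟ ♟ · ♟│7
6│· · ♘ · · ♞ ♟ ·│6
5│· · · · · · · ·│5
4│· · · · · · · ·│4
3│♘ · · · · · · ·│3
2│♙ ♙ ♙ ♙ ♙ ♙ ♙ ♙│2
1│♖ · ♗ ♕ ♔ ♗ · ♖│1
  ─────────────────
  a b c d e f g h


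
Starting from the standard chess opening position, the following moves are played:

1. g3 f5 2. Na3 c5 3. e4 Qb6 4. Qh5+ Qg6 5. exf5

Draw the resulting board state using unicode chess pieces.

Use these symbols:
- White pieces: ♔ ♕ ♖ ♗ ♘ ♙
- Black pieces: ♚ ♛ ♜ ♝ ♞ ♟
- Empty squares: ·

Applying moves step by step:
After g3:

♜ ♞ ♝ ♛ ♚ ♝ ♞ ♜
♟ ♟ ♟ ♟ ♟ ♟ ♟ ♟
· · · · · · · ·
· · · · · · · ·
· · · · · · · ·
· · · · · · ♙ ·
♙ ♙ ♙ ♙ ♙ ♙ · ♙
♖ ♘ ♗ ♕ ♔ ♗ ♘ ♖


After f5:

♜ ♞ ♝ ♛ ♚ ♝ ♞ ♜
♟ ♟ ♟ ♟ ♟ · ♟ ♟
· · · · · · · ·
· · · · · ♟ · ·
· · · · · · · ·
· · · · · · ♙ ·
♙ ♙ ♙ ♙ ♙ ♙ · ♙
♖ ♘ ♗ ♕ ♔ ♗ ♘ ♖


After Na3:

♜ ♞ ♝ ♛ ♚ ♝ ♞ ♜
♟ ♟ ♟ ♟ ♟ · ♟ ♟
· · · · · · · ·
· · · · · ♟ · ·
· · · · · · · ·
♘ · · · · · ♙ ·
♙ ♙ ♙ ♙ ♙ ♙ · ♙
♖ · ♗ ♕ ♔ ♗ ♘ ♖


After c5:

♜ ♞ ♝ ♛ ♚ ♝ ♞ ♜
♟ ♟ · ♟ ♟ · ♟ ♟
· · · · · · · ·
· · ♟ · · ♟ · ·
· · · · · · · ·
♘ · · · · · ♙ ·
♙ ♙ ♙ ♙ ♙ ♙ · ♙
♖ · ♗ ♕ ♔ ♗ ♘ ♖


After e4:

♜ ♞ ♝ ♛ ♚ ♝ ♞ ♜
♟ ♟ · ♟ ♟ · ♟ ♟
· · · · · · · ·
· · ♟ · · ♟ · ·
· · · · ♙ · · ·
♘ · · · · · ♙ ·
♙ ♙ ♙ ♙ · ♙ · ♙
♖ · ♗ ♕ ♔ ♗ ♘ ♖


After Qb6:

♜ ♞ ♝ · ♚ ♝ ♞ ♜
♟ ♟ · ♟ ♟ · ♟ ♟
· ♛ · · · · · ·
· · ♟ · · ♟ · ·
· · · · ♙ · · ·
♘ · · · · · ♙ ·
♙ ♙ ♙ ♙ · ♙ · ♙
♖ · ♗ ♕ ♔ ♗ ♘ ♖


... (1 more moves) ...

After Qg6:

♜ ♞ ♝ · ♚ ♝ ♞ ♜
♟ ♟ · ♟ ♟ · ♟ ♟
· · · · · · ♛ ·
· · ♟ · · ♟ · ♕
· · · · ♙ · · ·
♘ · · · · · ♙ ·
♙ ♙ ♙ ♙ · ♙ · ♙
♖ · ♗ · ♔ ♗ ♘ ♖


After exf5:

♜ ♞ ♝ · ♚ ♝ ♞ ♜
♟ ♟ · ♟ ♟ · ♟ ♟
· · · · · · ♛ ·
· · ♟ · · ♙ · ♕
· · · · · · · ·
♘ · · · · · ♙ ·
♙ ♙ ♙ ♙ · ♙ · ♙
♖ · ♗ · ♔ ♗ ♘ ♖



  a b c d e f g h
  ─────────────────
8│♜ ♞ ♝ · ♚ ♝ ♞ ♜│8
7│♟ ♟ · ♟ ♟ · ♟ ♟│7
6│· · · · · · ♛ ·│6
5│· · ♟ · · ♙ · ♕│5
4│· · · · · · · ·│4
3│♘ · · · · · ♙ ·│3
2│♙ ♙ ♙ ♙ · ♙ · ♙│2
1│♖ · ♗ · ♔ ♗ ♘ ♖│1
  ─────────────────
  a b c d e f g h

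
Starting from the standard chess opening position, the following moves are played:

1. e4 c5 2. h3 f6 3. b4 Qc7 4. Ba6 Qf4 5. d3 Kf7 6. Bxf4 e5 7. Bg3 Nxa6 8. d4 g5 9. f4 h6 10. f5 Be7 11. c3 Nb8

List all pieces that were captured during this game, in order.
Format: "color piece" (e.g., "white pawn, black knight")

Tracking captures:
  Bxf4: captured black queen
  Nxa6: captured white bishop

black queen, white bishop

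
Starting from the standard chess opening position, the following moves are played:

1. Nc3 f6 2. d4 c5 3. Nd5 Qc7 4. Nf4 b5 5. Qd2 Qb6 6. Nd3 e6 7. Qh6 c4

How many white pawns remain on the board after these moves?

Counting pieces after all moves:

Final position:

  a b c d e f g h
  ─────────────────
8│♜ ♞ ♝ · ♚ ♝ ♞ ♜│8
7│♟ · · ♟ · · ♟ ♟│7
6│· ♛ · · ♟ ♟ · ♕│6
5│· ♟ · · · · · ·│5
4│· · ♟ ♙ · · · ·│4
3│· · · ♘ · · · ·│3
2│♙ ♙ ♙ · ♙ ♙ ♙ ♙│2
1│♖ · ♗ · ♔ ♗ ♘ ♖│1
  ─────────────────
  a b c d e f g h


8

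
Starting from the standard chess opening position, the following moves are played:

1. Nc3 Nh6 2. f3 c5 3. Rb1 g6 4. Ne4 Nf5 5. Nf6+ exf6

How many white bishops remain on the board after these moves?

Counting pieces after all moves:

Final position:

  a b c d e f g h
  ─────────────────
8│♜ ♞ ♝ ♛ ♚ ♝ · ♜│8
7│♟ ♟ · ♟ · ♟ · ♟│7
6│· · · · · ♟ ♟ ·│6
5│· · ♟ · · ♞ · ·│5
4│· · · · · · · ·│4
3│· · · · · ♙ · ·│3
2│♙ ♙ ♙ ♙ ♙ · ♙ ♙│2
1│· ♖ ♗ ♕ ♔ ♗ ♘ ♖│1
  ─────────────────
  a b c d e f g h


2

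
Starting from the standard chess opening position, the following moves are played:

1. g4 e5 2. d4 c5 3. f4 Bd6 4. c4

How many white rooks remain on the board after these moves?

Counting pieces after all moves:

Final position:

  a b c d e f g h
  ─────────────────
8│♜ ♞ ♝ ♛ ♚ · ♞ ♜│8
7│♟ ♟ · ♟ · ♟ ♟ ♟│7
6│· · · ♝ · · · ·│6
5│· · ♟ · ♟ · · ·│5
4│· · ♙ ♙ · ♙ ♙ ·│4
3│· · · · · · · ·│3
2│♙ ♙ · · ♙ · · ♙│2
1│♖ ♘ ♗ ♕ ♔ ♗ ♘ ♖│1
  ─────────────────
  a b c d e f g h


2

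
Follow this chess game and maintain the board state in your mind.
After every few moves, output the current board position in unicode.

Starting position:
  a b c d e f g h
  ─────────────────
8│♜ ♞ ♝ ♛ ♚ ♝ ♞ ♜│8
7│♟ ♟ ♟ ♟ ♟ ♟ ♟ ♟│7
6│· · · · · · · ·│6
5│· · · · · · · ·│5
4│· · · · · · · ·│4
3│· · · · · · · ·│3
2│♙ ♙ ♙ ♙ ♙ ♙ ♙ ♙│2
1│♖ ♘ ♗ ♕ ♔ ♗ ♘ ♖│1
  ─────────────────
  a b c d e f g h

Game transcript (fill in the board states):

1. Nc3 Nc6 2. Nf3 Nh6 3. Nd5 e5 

  a b c d e f g h
  ─────────────────
8│♜ · ♝ ♛ ♚ ♝ · ♜│8
7│♟ ♟ ♟ ♟ · ♟ ♟ ♟│7
6│· · ♞ · · · · ♞│6
5│· · · ♘ ♟ · · ·│5
4│· · · · · · · ·│4
3│· · · · · ♘ · ·│3
2│♙ ♙ ♙ ♙ ♙ ♙ ♙ ♙│2
1│♖ · ♗ ♕ ♔ ♗ · ♖│1
  ─────────────────
  a b c d e f g h

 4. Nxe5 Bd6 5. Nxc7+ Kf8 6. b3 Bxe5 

  a b c d e f g h
  ─────────────────
8│♜ · ♝ ♛ · ♚ · ♜│8
7│♟ ♟ ♘ ♟ · ♟ ♟ ♟│7
6│· · ♞ · · · · ♞│6
5│· · · · ♝ · · ·│5
4│· · · · · · · ·│4
3│· ♙ · · · · · ·│3
2│♙ · ♙ ♙ ♙ ♙ ♙ ♙│2
1│♖ · ♗ ♕ ♔ ♗ · ♖│1
  ─────────────────
  a b c d e f g h

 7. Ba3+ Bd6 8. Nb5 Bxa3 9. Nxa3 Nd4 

  a b c d e f g h
  ─────────────────
8│♜ · ♝ ♛ · ♚ · ♜│8
7│♟ ♟ · ♟ · ♟ ♟ ♟│7
6│· · · · · · · ♞│6
5│· · · · · · · ·│5
4│· · · ♞ · · · ·│4
3│♘ ♙ · · · · · ·│3
2│♙ · ♙ ♙ ♙ ♙ ♙ ♙│2
1│♖ · · ♕ ♔ ♗ · ♖│1
  ─────────────────
  a b c d e f g h

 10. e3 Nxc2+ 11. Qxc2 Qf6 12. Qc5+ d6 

  a b c d e f g h
  ─────────────────
8│♜ · ♝ · · ♚ · ♜│8
7│♟ ♟ · · · ♟ ♟ ♟│7
6│· · · ♟ · ♛ · ♞│6
5│· · ♕ · · · · ·│5
4│· · · · · · · ·│4
3│♘ ♙ · · ♙ · · ·│3
2│♙ · · ♙ · ♙ ♙ ♙│2
1│♖ · · · ♔ ♗ · ♖│1
  ─────────────────
  a b c d e f g h

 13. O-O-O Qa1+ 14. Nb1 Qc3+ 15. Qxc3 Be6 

  a b c d e f g h
  ─────────────────
8│♜ · · · · ♚ · ♜│8
7│♟ ♟ · · · ♟ ♟ ♟│7
6│· · · ♟ ♝ · · ♞│6
5│· · · · · · · ·│5
4│· · · · · · · ·│4
3│· ♙ ♕ · ♙ · · ·│3
2│♙ · · ♙ · ♙ ♙ ♙│2
1│· ♘ ♔ ♖ · ♗ · ♖│1
  ─────────────────
  a b c d e f g h



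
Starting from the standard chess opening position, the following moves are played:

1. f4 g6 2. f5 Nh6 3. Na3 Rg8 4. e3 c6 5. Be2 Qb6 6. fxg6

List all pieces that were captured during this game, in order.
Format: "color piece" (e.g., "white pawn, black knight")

Tracking captures:
  fxg6: captured black pawn

black pawn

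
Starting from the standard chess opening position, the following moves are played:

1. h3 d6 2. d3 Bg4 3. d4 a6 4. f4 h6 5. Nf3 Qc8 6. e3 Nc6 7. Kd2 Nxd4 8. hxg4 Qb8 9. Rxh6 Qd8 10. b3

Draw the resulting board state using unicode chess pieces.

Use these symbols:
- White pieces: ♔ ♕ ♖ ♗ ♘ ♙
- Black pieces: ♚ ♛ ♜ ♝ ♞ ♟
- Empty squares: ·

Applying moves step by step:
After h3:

♜ ♞ ♝ ♛ ♚ ♝ ♞ ♜
♟ ♟ ♟ ♟ ♟ ♟ ♟ ♟
· · · · · · · ·
· · · · · · · ·
· · · · · · · ·
· · · · · · · ♙
♙ ♙ ♙ ♙ ♙ ♙ ♙ ·
♖ ♘ ♗ ♕ ♔ ♗ ♘ ♖


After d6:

♜ ♞ ♝ ♛ ♚ ♝ ♞ ♜
♟ ♟ ♟ · ♟ ♟ ♟ ♟
· · · ♟ · · · ·
· · · · · · · ·
· · · · · · · ·
· · · · · · · ♙
♙ ♙ ♙ ♙ ♙ ♙ ♙ ·
♖ ♘ ♗ ♕ ♔ ♗ ♘ ♖


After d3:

♜ ♞ ♝ ♛ ♚ ♝ ♞ ♜
♟ ♟ ♟ · ♟ ♟ ♟ ♟
· · · ♟ · · · ·
· · · · · · · ·
· · · · · · · ·
· · · ♙ · · · ♙
♙ ♙ ♙ · ♙ ♙ ♙ ·
♖ ♘ ♗ ♕ ♔ ♗ ♘ ♖


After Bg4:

♜ ♞ · ♛ ♚ ♝ ♞ ♜
♟ ♟ ♟ · ♟ ♟ ♟ ♟
· · · ♟ · · · ·
· · · · · · · ·
· · · · · · ♝ ·
· · · ♙ · · · ♙
♙ ♙ ♙ · ♙ ♙ ♙ ·
♖ ♘ ♗ ♕ ♔ ♗ ♘ ♖


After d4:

♜ ♞ · ♛ ♚ ♝ ♞ ♜
♟ ♟ ♟ · ♟ ♟ ♟ ♟
· · · ♟ · · · ·
· · · · · · · ·
· · · ♙ · · ♝ ·
· · · · · · · ♙
♙ ♙ ♙ · ♙ ♙ ♙ ·
♖ ♘ ♗ ♕ ♔ ♗ ♘ ♖


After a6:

♜ ♞ · ♛ ♚ ♝ ♞ ♜
· ♟ ♟ · ♟ ♟ ♟ ♟
♟ · · ♟ · · · ·
· · · · · · · ·
· · · ♙ · · ♝ ·
· · · · · · · ♙
♙ ♙ ♙ · ♙ ♙ ♙ ·
♖ ♘ ♗ ♕ ♔ ♗ ♘ ♖


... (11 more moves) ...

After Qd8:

♜ · · ♛ ♚ ♝ ♞ ♜
· ♟ ♟ · ♟ ♟ ♟ ·
♟ · · ♟ · · · ♖
· · · · · · · ·
· · · ♞ · ♙ ♙ ·
· · · · ♙ ♘ · ·
♙ ♙ ♙ ♔ · · ♙ ·
♖ ♘ ♗ ♕ · ♗ · ·


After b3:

♜ · · ♛ ♚ ♝ ♞ ♜
· ♟ ♟ · ♟ ♟ ♟ ·
♟ · · ♟ · · · ♖
· · · · · · · ·
· · · ♞ · ♙ ♙ ·
· ♙ · · ♙ ♘ · ·
♙ · ♙ ♔ · · ♙ ·
♖ ♘ ♗ ♕ · ♗ · ·



  a b c d e f g h
  ─────────────────
8│♜ · · ♛ ♚ ♝ ♞ ♜│8
7│· ♟ ♟ · ♟ ♟ ♟ ·│7
6│♟ · · ♟ · · · ♖│6
5│· · · · · · · ·│5
4│· · · ♞ · ♙ ♙ ·│4
3│· ♙ · · ♙ ♘ · ·│3
2│♙ · ♙ ♔ · · ♙ ·│2
1│♖ ♘ ♗ ♕ · ♗ · ·│1
  ─────────────────
  a b c d e f g h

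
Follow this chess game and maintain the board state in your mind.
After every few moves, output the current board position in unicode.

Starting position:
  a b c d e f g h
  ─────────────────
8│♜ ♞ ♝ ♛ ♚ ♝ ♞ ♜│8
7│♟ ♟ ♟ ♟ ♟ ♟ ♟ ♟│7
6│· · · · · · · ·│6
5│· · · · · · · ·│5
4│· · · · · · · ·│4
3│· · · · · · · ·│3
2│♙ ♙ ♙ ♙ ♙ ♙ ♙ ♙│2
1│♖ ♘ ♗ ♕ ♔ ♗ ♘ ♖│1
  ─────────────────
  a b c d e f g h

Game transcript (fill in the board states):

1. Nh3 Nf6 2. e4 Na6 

  a b c d e f g h
  ─────────────────
8│♜ · ♝ ♛ ♚ ♝ · ♜│8
7│♟ ♟ ♟ ♟ ♟ ♟ ♟ ♟│7
6│♞ · · · · ♞ · ·│6
5│· · · · · · · ·│5
4│· · · · ♙ · · ·│4
3│· · · · · · · ♘│3
2│♙ ♙ ♙ ♙ · ♙ ♙ ♙│2
1│♖ ♘ ♗ ♕ ♔ ♗ · ♖│1
  ─────────────────
  a b c d e f g h

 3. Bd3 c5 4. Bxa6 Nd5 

  a b c d e f g h
  ─────────────────
8│♜ · ♝ ♛ ♚ ♝ · ♜│8
7│♟ ♟ · ♟ ♟ ♟ ♟ ♟│7
6│♗ · · · · · · ·│6
5│· · ♟ ♞ · · · ·│5
4│· · · · ♙ · · ·│4
3│· · · · · · · ♘│3
2│♙ ♙ ♙ ♙ · ♙ ♙ ♙│2
1│♖ ♘ ♗ ♕ ♔ · · ♖│1
  ─────────────────
  a b c d e f g h

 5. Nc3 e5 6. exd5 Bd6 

  a b c d e f g h
  ─────────────────
8│♜ · ♝ ♛ ♚ · · ♜│8
7│♟ ♟ · ♟ · ♟ ♟ ♟│7
6│♗ · · ♝ · · · ·│6
5│· · ♟ ♙ ♟ · · ·│5
4│· · · · · · · ·│4
3│· · ♘ · · · · ♘│3
2│♙ ♙ ♙ ♙ · ♙ ♙ ♙│2
1│♖ · ♗ ♕ ♔ · · ♖│1
  ─────────────────
  a b c d e f g h

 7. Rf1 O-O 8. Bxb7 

  a b c d e f g h
  ─────────────────
8│♜ · ♝ ♛ · ♜ ♚ ·│8
7│♟ ♗ · ♟ · ♟ ♟ ♟│7
6│· · · ♝ · · · ·│6
5│· · ♟ ♙ ♟ · · ·│5
4│· · · · · · · ·│4
3│· · ♘ · · · · ♘│3
2│♙ ♙ ♙ ♙ · ♙ ♙ ♙│2
1│♖ · ♗ ♕ ♔ ♖ · ·│1
  ─────────────────
  a b c d e f g h


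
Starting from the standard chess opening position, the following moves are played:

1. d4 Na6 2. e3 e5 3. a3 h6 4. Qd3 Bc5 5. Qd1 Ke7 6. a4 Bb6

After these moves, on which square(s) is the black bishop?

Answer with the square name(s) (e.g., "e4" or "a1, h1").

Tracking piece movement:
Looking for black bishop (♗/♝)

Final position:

  a b c d e f g h
  ─────────────────
8│♜ · ♝ ♛ · · ♞ ♜│8
7│♟ ♟ ♟ ♟ ♚ ♟ ♟ ·│7
6│♞ ♝ · · · · · ♟│6
5│· · · · ♟ · · ·│5
4│♙ · · ♙ · · · ·│4
3│· · · · ♙ · · ·│3
2│· ♙ ♙ · · ♙ ♙ ♙│2
1│♖ ♘ ♗ ♕ ♔ ♗ ♘ ♖│1
  ─────────────────
  a b c d e f g h


b6, c8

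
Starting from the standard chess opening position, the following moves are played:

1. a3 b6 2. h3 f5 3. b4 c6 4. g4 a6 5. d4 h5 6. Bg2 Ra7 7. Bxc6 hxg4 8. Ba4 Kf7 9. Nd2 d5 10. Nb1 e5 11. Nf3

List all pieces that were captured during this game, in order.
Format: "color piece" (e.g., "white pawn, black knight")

Tracking captures:
  Bxc6: captured black pawn
  hxg4: captured white pawn

black pawn, white pawn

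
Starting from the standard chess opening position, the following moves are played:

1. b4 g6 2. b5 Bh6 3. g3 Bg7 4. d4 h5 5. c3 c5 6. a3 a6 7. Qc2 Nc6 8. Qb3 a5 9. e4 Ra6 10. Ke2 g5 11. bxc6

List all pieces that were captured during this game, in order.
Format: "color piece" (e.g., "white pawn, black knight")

Tracking captures:
  bxc6: captured black knight

black knight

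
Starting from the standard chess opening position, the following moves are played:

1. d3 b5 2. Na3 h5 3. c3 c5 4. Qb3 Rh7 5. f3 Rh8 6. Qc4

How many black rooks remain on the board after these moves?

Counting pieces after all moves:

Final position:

  a b c d e f g h
  ─────────────────
8│♜ ♞ ♝ ♛ ♚ ♝ ♞ ♜│8
7│♟ · · ♟ ♟ ♟ ♟ ·│7
6│· · · · · · · ·│6
5│· ♟ ♟ · · · · ♟│5
4│· · ♕ · · · · ·│4
3│♘ · ♙ ♙ · ♙ · ·│3
2│♙ ♙ · · ♙ · ♙ ♙│2
1│♖ · ♗ · ♔ ♗ ♘ ♖│1
  ─────────────────
  a b c d e f g h


2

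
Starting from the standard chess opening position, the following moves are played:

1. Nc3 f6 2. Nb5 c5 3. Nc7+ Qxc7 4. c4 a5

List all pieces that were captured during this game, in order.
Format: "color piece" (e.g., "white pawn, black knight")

Tracking captures:
  Qxc7: captured white knight

white knight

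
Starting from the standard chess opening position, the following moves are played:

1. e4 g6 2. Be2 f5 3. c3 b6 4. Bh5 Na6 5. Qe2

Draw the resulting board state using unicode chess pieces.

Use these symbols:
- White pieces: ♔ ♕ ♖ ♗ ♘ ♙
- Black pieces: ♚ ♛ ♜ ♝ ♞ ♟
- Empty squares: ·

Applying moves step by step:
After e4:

♜ ♞ ♝ ♛ ♚ ♝ ♞ ♜
♟ ♟ ♟ ♟ ♟ ♟ ♟ ♟
· · · · · · · ·
· · · · · · · ·
· · · · ♙ · · ·
· · · · · · · ·
♙ ♙ ♙ ♙ · ♙ ♙ ♙
♖ ♘ ♗ ♕ ♔ ♗ ♘ ♖


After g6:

♜ ♞ ♝ ♛ ♚ ♝ ♞ ♜
♟ ♟ ♟ ♟ ♟ ♟ · ♟
· · · · · · ♟ ·
· · · · · · · ·
· · · · ♙ · · ·
· · · · · · · ·
♙ ♙ ♙ ♙ · ♙ ♙ ♙
♖ ♘ ♗ ♕ ♔ ♗ ♘ ♖


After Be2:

♜ ♞ ♝ ♛ ♚ ♝ ♞ ♜
♟ ♟ ♟ ♟ ♟ ♟ · ♟
· · · · · · ♟ ·
· · · · · · · ·
· · · · ♙ · · ·
· · · · · · · ·
♙ ♙ ♙ ♙ ♗ ♙ ♙ ♙
♖ ♘ ♗ ♕ ♔ · ♘ ♖


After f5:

♜ ♞ ♝ ♛ ♚ ♝ ♞ ♜
♟ ♟ ♟ ♟ ♟ · · ♟
· · · · · · ♟ ·
· · · · · ♟ · ·
· · · · ♙ · · ·
· · · · · · · ·
♙ ♙ ♙ ♙ ♗ ♙ ♙ ♙
♖ ♘ ♗ ♕ ♔ · ♘ ♖


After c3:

♜ ♞ ♝ ♛ ♚ ♝ ♞ ♜
♟ ♟ ♟ ♟ ♟ · · ♟
· · · · · · ♟ ·
· · · · · ♟ · ·
· · · · ♙ · · ·
· · ♙ · · · · ·
♙ ♙ · ♙ ♗ ♙ ♙ ♙
♖ ♘ ♗ ♕ ♔ · ♘ ♖


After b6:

♜ ♞ ♝ ♛ ♚ ♝ ♞ ♜
♟ · ♟ ♟ ♟ · · ♟
· ♟ · · · · ♟ ·
· · · · · ♟ · ·
· · · · ♙ · · ·
· · ♙ · · · · ·
♙ ♙ · ♙ ♗ ♙ ♙ ♙
♖ ♘ ♗ ♕ ♔ · ♘ ♖


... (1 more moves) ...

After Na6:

♜ · ♝ ♛ ♚ ♝ ♞ ♜
♟ · ♟ ♟ ♟ · · ♟
♞ ♟ · · · · ♟ ·
· · · · · ♟ · ♗
· · · · ♙ · · ·
· · ♙ · · · · ·
♙ ♙ · ♙ · ♙ ♙ ♙
♖ ♘ ♗ ♕ ♔ · ♘ ♖


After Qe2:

♜ · ♝ ♛ ♚ ♝ ♞ ♜
♟ · ♟ ♟ ♟ · · ♟
♞ ♟ · · · · ♟ ·
· · · · · ♟ · ♗
· · · · ♙ · · ·
· · ♙ · · · · ·
♙ ♙ · ♙ ♕ ♙ ♙ ♙
♖ ♘ ♗ · ♔ · ♘ ♖



  a b c d e f g h
  ─────────────────
8│♜ · ♝ ♛ ♚ ♝ ♞ ♜│8
7│♟ · ♟ ♟ ♟ · · ♟│7
6│♞ ♟ · · · · ♟ ·│6
5│· · · · · ♟ · ♗│5
4│· · · · ♙ · · ·│4
3│· · ♙ · · · · ·│3
2│♙ ♙ · ♙ ♕ ♙ ♙ ♙│2
1│♖ ♘ ♗ · ♔ · ♘ ♖│1
  ─────────────────
  a b c d e f g h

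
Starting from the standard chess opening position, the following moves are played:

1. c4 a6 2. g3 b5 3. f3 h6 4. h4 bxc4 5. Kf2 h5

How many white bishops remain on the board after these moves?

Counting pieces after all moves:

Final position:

  a b c d e f g h
  ─────────────────
8│♜ ♞ ♝ ♛ ♚ ♝ ♞ ♜│8
7│· · ♟ ♟ ♟ ♟ ♟ ·│7
6│♟ · · · · · · ·│6
5│· · · · · · · ♟│5
4│· · ♟ · · · · ♙│4
3│· · · · · ♙ ♙ ·│3
2│♙ ♙ · ♙ ♙ ♔ · ·│2
1│♖ ♘ ♗ ♕ · ♗ ♘ ♖│1
  ─────────────────
  a b c d e f g h


2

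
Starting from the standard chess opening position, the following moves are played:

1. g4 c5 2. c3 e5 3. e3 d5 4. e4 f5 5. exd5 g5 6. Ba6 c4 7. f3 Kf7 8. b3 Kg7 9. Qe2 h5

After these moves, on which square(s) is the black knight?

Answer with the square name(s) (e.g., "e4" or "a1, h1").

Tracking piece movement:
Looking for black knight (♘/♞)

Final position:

  a b c d e f g h
  ─────────────────
8│♜ ♞ ♝ ♛ · ♝ ♞ ♜│8
7│♟ ♟ · · · · ♚ ·│7
6│♗ · · · · · · ·│6
5│· · · ♙ ♟ ♟ ♟ ♟│5
4│· · ♟ · · · ♙ ·│4
3│· ♙ ♙ · · ♙ · ·│3
2│♙ · · ♙ ♕ · · ♙│2
1│♖ ♘ ♗ · ♔ · ♘ ♖│1
  ─────────────────
  a b c d e f g h


b8, g8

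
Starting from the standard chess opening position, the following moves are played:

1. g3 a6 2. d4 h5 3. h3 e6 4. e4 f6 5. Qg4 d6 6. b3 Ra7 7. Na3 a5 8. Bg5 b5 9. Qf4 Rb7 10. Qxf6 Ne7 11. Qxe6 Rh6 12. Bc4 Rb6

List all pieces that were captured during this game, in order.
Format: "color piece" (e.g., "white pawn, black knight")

Tracking captures:
  Qxf6: captured black pawn
  Qxe6: captured black pawn

black pawn, black pawn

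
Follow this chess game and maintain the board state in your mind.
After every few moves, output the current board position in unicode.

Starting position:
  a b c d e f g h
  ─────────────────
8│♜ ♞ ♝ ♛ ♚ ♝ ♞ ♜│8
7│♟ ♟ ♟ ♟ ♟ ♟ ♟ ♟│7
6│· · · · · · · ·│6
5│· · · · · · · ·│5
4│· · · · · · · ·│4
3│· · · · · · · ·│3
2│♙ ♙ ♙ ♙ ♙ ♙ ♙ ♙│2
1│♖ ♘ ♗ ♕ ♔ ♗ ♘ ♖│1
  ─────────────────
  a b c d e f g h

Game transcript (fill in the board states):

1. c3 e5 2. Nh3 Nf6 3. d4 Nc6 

  a b c d e f g h
  ─────────────────
8│♜ · ♝ ♛ ♚ ♝ · ♜│8
7│♟ ♟ ♟ ♟ · ♟ ♟ ♟│7
6│· · ♞ · · ♞ · ·│6
5│· · · · ♟ · · ·│5
4│· · · ♙ · · · ·│4
3│· · ♙ · · · · ♘│3
2│♙ ♙ · · ♙ ♙ ♙ ♙│2
1│♖ ♘ ♗ ♕ ♔ ♗ · ♖│1
  ─────────────────
  a b c d e f g h

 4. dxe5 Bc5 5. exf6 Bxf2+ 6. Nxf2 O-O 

  a b c d e f g h
  ─────────────────
8│♜ · ♝ ♛ · ♜ ♚ ·│8
7│♟ ♟ ♟ ♟ · ♟ ♟ ♟│7
6│· · ♞ · · ♙ · ·│6
5│· · · · · · · ·│5
4│· · · · · · · ·│4
3│· · ♙ · · · · ·│3
2│♙ ♙ · · ♙ ♘ ♙ ♙│2
1│♖ ♘ ♗ ♕ ♔ ♗ · ♖│1
  ─────────────────
  a b c d e f g h

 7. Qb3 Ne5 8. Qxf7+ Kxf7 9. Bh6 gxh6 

  a b c d e f g h
  ─────────────────
8│♜ · ♝ ♛ · ♜ · ·│8
7│♟ ♟ ♟ ♟ · ♚ · ♟│7
6│· · · · · ♙ · ♟│6
5│· · · · ♞ · · ·│5
4│· · · · · · · ·│4
3│· · ♙ · · · · ·│3
2│♙ ♙ · · ♙ ♘ ♙ ♙│2
1│♖ ♘ · · ♔ ♗ · ♖│1
  ─────────────────
  a b c d e f g h

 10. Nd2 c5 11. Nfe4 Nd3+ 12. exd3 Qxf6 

  a b c d e f g h
  ─────────────────
8│♜ · ♝ · · ♜ · ·│8
7│♟ ♟ · ♟ · ♚ · ♟│7
6│· · · · · ♛ · ♟│6
5│· · ♟ · · · · ·│5
4│· · · · ♘ · · ·│4
3│· · ♙ ♙ · · · ·│3
2│♙ ♙ · ♘ · · ♙ ♙│2
1│♖ · · · ♔ ♗ · ♖│1
  ─────────────────
  a b c d e f g h



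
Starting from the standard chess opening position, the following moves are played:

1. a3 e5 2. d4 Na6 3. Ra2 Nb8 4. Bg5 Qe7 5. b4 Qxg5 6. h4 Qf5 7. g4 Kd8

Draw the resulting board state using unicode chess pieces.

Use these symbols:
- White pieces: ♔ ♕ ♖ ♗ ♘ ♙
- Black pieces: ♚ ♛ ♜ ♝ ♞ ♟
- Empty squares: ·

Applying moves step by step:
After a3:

♜ ♞ ♝ ♛ ♚ ♝ ♞ ♜
♟ ♟ ♟ ♟ ♟ ♟ ♟ ♟
· · · · · · · ·
· · · · · · · ·
· · · · · · · ·
♙ · · · · · · ·
· ♙ ♙ ♙ ♙ ♙ ♙ ♙
♖ ♘ ♗ ♕ ♔ ♗ ♘ ♖


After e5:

♜ ♞ ♝ ♛ ♚ ♝ ♞ ♜
♟ ♟ ♟ ♟ · ♟ ♟ ♟
· · · · · · · ·
· · · · ♟ · · ·
· · · · · · · ·
♙ · · · · · · ·
· ♙ ♙ ♙ ♙ ♙ ♙ ♙
♖ ♘ ♗ ♕ ♔ ♗ ♘ ♖


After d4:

♜ ♞ ♝ ♛ ♚ ♝ ♞ ♜
♟ ♟ ♟ ♟ · ♟ ♟ ♟
· · · · · · · ·
· · · · ♟ · · ·
· · · ♙ · · · ·
♙ · · · · · · ·
· ♙ ♙ · ♙ ♙ ♙ ♙
♖ ♘ ♗ ♕ ♔ ♗ ♘ ♖


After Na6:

♜ · ♝ ♛ ♚ ♝ ♞ ♜
♟ ♟ ♟ ♟ · ♟ ♟ ♟
♞ · · · · · · ·
· · · · ♟ · · ·
· · · ♙ · · · ·
♙ · · · · · · ·
· ♙ ♙ · ♙ ♙ ♙ ♙
♖ ♘ ♗ ♕ ♔ ♗ ♘ ♖


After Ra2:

♜ · ♝ ♛ ♚ ♝ ♞ ♜
♟ ♟ ♟ ♟ · ♟ ♟ ♟
♞ · · · · · · ·
· · · · ♟ · · ·
· · · ♙ · · · ·
♙ · · · · · · ·
♖ ♙ ♙ · ♙ ♙ ♙ ♙
· ♘ ♗ ♕ ♔ ♗ ♘ ♖


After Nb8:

♜ ♞ ♝ ♛ ♚ ♝ ♞ ♜
♟ ♟ ♟ ♟ · ♟ ♟ ♟
· · · · · · · ·
· · · · ♟ · · ·
· · · ♙ · · · ·
♙ · · · · · · ·
♖ ♙ ♙ · ♙ ♙ ♙ ♙
· ♘ ♗ ♕ ♔ ♗ ♘ ♖


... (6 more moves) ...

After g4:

♜ ♞ ♝ · ♚ ♝ ♞ ♜
♟ ♟ ♟ ♟ · ♟ ♟ ♟
· · · · · · · ·
· · · · ♟ ♛ · ·
· ♙ · ♙ · · ♙ ♙
♙ · · · · · · ·
♖ · ♙ · ♙ ♙ · ·
· ♘ · ♕ ♔ ♗ ♘ ♖


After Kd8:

♜ ♞ ♝ ♚ · ♝ ♞ ♜
♟ ♟ ♟ ♟ · ♟ ♟ ♟
· · · · · · · ·
· · · · ♟ ♛ · ·
· ♙ · ♙ · · ♙ ♙
♙ · · · · · · ·
♖ · ♙ · ♙ ♙ · ·
· ♘ · ♕ ♔ ♗ ♘ ♖



  a b c d e f g h
  ─────────────────
8│♜ ♞ ♝ ♚ · ♝ ♞ ♜│8
7│♟ ♟ ♟ ♟ · ♟ ♟ ♟│7
6│· · · · · · · ·│6
5│· · · · ♟ ♛ · ·│5
4│· ♙ · ♙ · · ♙ ♙│4
3│♙ · · · · · · ·│3
2│♖ · ♙ · ♙ ♙ · ·│2
1│· ♘ · ♕ ♔ ♗ ♘ ♖│1
  ─────────────────
  a b c d e f g h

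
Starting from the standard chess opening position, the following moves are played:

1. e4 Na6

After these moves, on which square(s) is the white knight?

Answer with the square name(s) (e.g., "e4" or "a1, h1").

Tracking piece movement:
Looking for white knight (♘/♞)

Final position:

  a b c d e f g h
  ─────────────────
8│♜ · ♝ ♛ ♚ ♝ ♞ ♜│8
7│♟ ♟ ♟ ♟ ♟ ♟ ♟ ♟│7
6│♞ · · · · · · ·│6
5│· · · · · · · ·│5
4│· · · · ♙ · · ·│4
3│· · · · · · · ·│3
2│♙ ♙ ♙ ♙ · ♙ ♙ ♙│2
1│♖ ♘ ♗ ♕ ♔ ♗ ♘ ♖│1
  ─────────────────
  a b c d e f g h


b1, g1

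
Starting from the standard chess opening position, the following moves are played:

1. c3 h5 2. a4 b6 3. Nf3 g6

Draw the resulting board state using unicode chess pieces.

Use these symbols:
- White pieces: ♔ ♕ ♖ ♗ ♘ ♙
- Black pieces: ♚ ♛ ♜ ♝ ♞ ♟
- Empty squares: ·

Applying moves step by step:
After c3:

♜ ♞ ♝ ♛ ♚ ♝ ♞ ♜
♟ ♟ ♟ ♟ ♟ ♟ ♟ ♟
· · · · · · · ·
· · · · · · · ·
· · · · · · · ·
· · ♙ · · · · ·
♙ ♙ · ♙ ♙ ♙ ♙ ♙
♖ ♘ ♗ ♕ ♔ ♗ ♘ ♖


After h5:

♜ ♞ ♝ ♛ ♚ ♝ ♞ ♜
♟ ♟ ♟ ♟ ♟ ♟ ♟ ·
· · · · · · · ·
· · · · · · · ♟
· · · · · · · ·
· · ♙ · · · · ·
♙ ♙ · ♙ ♙ ♙ ♙ ♙
♖ ♘ ♗ ♕ ♔ ♗ ♘ ♖


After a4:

♜ ♞ ♝ ♛ ♚ ♝ ♞ ♜
♟ ♟ ♟ ♟ ♟ ♟ ♟ ·
· · · · · · · ·
· · · · · · · ♟
♙ · · · · · · ·
· · ♙ · · · · ·
· ♙ · ♙ ♙ ♙ ♙ ♙
♖ ♘ ♗ ♕ ♔ ♗ ♘ ♖


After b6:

♜ ♞ ♝ ♛ ♚ ♝ ♞ ♜
♟ · ♟ ♟ ♟ ♟ ♟ ·
· ♟ · · · · · ·
· · · · · · · ♟
♙ · · · · · · ·
· · ♙ · · · · ·
· ♙ · ♙ ♙ ♙ ♙ ♙
♖ ♘ ♗ ♕ ♔ ♗ ♘ ♖


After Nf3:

♜ ♞ ♝ ♛ ♚ ♝ ♞ ♜
♟ · ♟ ♟ ♟ ♟ ♟ ·
· ♟ · · · · · ·
· · · · · · · ♟
♙ · · · · · · ·
· · ♙ · · ♘ · ·
· ♙ · ♙ ♙ ♙ ♙ ♙
♖ ♘ ♗ ♕ ♔ ♗ · ♖


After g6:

♜ ♞ ♝ ♛ ♚ ♝ ♞ ♜
♟ · ♟ ♟ ♟ ♟ · ·
· ♟ · · · · ♟ ·
· · · · · · · ♟
♙ · · · · · · ·
· · ♙ · · ♘ · ·
· ♙ · ♙ ♙ ♙ ♙ ♙
♖ ♘ ♗ ♕ ♔ ♗ · ♖



  a b c d e f g h
  ─────────────────
8│♜ ♞ ♝ ♛ ♚ ♝ ♞ ♜│8
7│♟ · ♟ ♟ ♟ ♟ · ·│7
6│· ♟ · · · · ♟ ·│6
5│· · · · · · · ♟│5
4│♙ · · · · · · ·│4
3│· · ♙ · · ♘ · ·│3
2│· ♙ · ♙ ♙ ♙ ♙ ♙│2
1│♖ ♘ ♗ ♕ ♔ ♗ · ♖│1
  ─────────────────
  a b c d e f g h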